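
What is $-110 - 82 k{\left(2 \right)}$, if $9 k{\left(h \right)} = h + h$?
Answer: $- \frac{1318}{9} \approx -146.44$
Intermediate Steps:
$k{\left(h \right)} = \frac{2 h}{9}$ ($k{\left(h \right)} = \frac{h + h}{9} = \frac{2 h}{9}$)
$-110 - 82 k{\left(2 \right)} = -110 - 82 \cdot \frac{2}{9} \cdot 2 = -110 - \frac{328}{9} = - \frac{1318}{9}$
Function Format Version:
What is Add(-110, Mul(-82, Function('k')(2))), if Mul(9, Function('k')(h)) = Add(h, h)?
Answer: Rational(-1318, 9) ≈ -146.44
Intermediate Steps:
Function('k')(h) = Mul(Rational(2, 9), h) (Function('k')(h) = Mul(Rational(1, 9), Add(h, h)) = Mul(Rational(1, 9), Mul(2, h)) = Mul(Rational(2, 9), h))
Add(-110, Mul(-82, Function('k')(2))) = Add(-110, Mul(-82, Mul(Rational(2, 9), 2))) = Add(-110, Mul(-82, Rational(4, 9))) = Add(-110, Rational(-328, 9)) = Rational(-1318, 9)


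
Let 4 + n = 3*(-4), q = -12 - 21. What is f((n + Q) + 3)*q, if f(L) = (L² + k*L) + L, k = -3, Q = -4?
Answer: -10659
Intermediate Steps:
q = -33
n = -16 (n = -4 + 3*(-4) = -4 - 12 = -16)
f(L) = L² - 2*L (f(L) = (L² - 3*L) + L = L² - 2*L)
f((n + Q) + 3)*q = (((-16 - 4) + 3)*(-2 + ((-16 - 4) + 3)))*(-33) = ((-20 + 3)*(-2 + (-20 + 3)))*(-33) = -17*(-2 - 17)*(-33) = -17*(-19)*(-33) = 323*(-33) = -10659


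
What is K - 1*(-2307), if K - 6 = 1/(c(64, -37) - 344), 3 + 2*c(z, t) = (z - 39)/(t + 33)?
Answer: 6450949/2789 ≈ 2313.0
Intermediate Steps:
c(z, t) = -3/2 + (-39 + z)/(2*(33 + t)) (c(z, t) = -3/2 + ((z - 39)/(t + 33))/2 = -3/2 + ((-39 + z)/(33 + t))/2 = -3/2 + (-39 + z)/(2*(33 + t)))
K = 16726/2789 (K = 6 + 1/((-138 + 64 - 3*(-37))/(2*(33 - 37)) - 344) = 6 + 1/((½)*(-138 + 64 + 111)/(-4) - 344) = 6 + 1/((½)*(-¼)*37 - 344) = 6 + 1/(-37/8 - 344) = 6 + 1/(-2789/8) = 6 - 8/2789 = 16726/2789 ≈ 5.9971)
K - 1*(-2307) = 16726/2789 - 1*(-2307) = 16726/2789 + 2307 = 6450949/2789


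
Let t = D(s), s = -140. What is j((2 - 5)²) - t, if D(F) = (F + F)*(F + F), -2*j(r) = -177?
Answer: -156623/2 ≈ -78312.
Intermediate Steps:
j(r) = 177/2 (j(r) = -½*(-177) = 177/2)
D(F) = 4*F² (D(F) = (2*F)*(2*F) = 4*F²)
t = 78400 (t = 4*(-140)² = 4*19600 = 78400)
j((2 - 5)²) - t = 177/2 - 1*78400 = 177/2 - 78400 = -156623/2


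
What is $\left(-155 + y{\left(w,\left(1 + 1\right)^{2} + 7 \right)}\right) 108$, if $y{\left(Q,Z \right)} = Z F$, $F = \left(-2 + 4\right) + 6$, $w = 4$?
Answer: $-7236$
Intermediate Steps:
$F = 8$ ($F = 2 + 6 = 8$)
$y{\left(Q,Z \right)} = 8 Z$ ($y{\left(Q,Z \right)} = Z 8 = 8 Z$)
$\left(-155 + y{\left(w,\left(1 + 1\right)^{2} + 7 \right)}\right) 108 = \left(-155 + 8 \left(\left(1 + 1\right)^{2} + 7\right)\right) 108 = \left(-155 + 8 \left(2^{2} + 7\right)\right) 108 = \left(-155 + 8 \left(4 + 7\right)\right) 108 = \left(-155 + 8 \cdot 11\right) 108 = \left(-155 + 88\right) 108 = \left(-67\right) 108 = -7236$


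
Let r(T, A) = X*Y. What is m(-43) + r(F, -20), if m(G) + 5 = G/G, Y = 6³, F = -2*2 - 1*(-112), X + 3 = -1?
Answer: -868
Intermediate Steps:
X = -4 (X = -3 - 1 = -4)
F = 108 (F = -4 + 112 = 108)
Y = 216
r(T, A) = -864 (r(T, A) = -4*216 = -864)
m(G) = -4 (m(G) = -5 + G/G = -5 + 1 = -4)
m(-43) + r(F, -20) = -4 - 864 = -868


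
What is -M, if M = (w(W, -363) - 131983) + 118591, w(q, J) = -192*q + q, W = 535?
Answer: 115577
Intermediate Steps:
w(q, J) = -191*q
M = -115577 (M = (-191*535 - 131983) + 118591 = (-102185 - 131983) + 118591 = -234168 + 118591 = -115577)
-M = -1*(-115577) = 115577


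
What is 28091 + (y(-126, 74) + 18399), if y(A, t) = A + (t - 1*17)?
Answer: 46421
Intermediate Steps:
y(A, t) = -17 + A + t (y(A, t) = A + (t - 17) = A + (-17 + t) = -17 + A + t)
28091 + (y(-126, 74) + 18399) = 28091 + ((-17 - 126 + 74) + 18399) = 28091 + (-69 + 18399) = 28091 + 18330 = 46421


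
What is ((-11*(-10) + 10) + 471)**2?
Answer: 349281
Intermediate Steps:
((-11*(-10) + 10) + 471)**2 = ((110 + 10) + 471)**2 = (120 + 471)**2 = 591**2 = 349281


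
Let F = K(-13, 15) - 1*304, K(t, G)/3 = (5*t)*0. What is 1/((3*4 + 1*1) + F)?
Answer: -1/291 ≈ -0.0034364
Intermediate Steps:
K(t, G) = 0 (K(t, G) = 3*((5*t)*0) = 3*0 = 0)
F = -304 (F = 0 - 1*304 = 0 - 304 = -304)
1/((3*4 + 1*1) + F) = 1/((3*4 + 1*1) - 304) = 1/((12 + 1) - 304) = 1/(13 - 304) = 1/(-291) = -1/291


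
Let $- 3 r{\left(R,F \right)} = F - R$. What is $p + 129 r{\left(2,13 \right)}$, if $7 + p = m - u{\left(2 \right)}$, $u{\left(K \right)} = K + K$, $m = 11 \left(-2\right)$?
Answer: $-506$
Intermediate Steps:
$m = -22$
$u{\left(K \right)} = 2 K$
$r{\left(R,F \right)} = - \frac{F}{3} + \frac{R}{3}$ ($r{\left(R,F \right)} = - \frac{F - R}{3} = - \frac{F}{3} + \frac{R}{3}$)
$p = -33$ ($p = -7 - \left(22 + 2 \cdot 2\right) = -7 - 26 = -33$)
$p + 129 r{\left(2,13 \right)} = -33 + 129 \left(\left(- \frac{1}{3}\right) 13 + \frac{1}{3} \cdot 2\right) = -33 + 129 \left(- \frac{13}{3} + \frac{2}{3}\right) = -33 + 129 \left(- \frac{11}{3}\right) = -33 - 473 = -506$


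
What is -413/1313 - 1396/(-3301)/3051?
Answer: -4157635015/13223683863 ≈ -0.31441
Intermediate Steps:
-413/1313 - 1396/(-3301)/3051 = -413*1/1313 - 1396*(-1/3301)*(1/3051) = -413/1313 + (1396/3301)*(1/3051) = -413/1313 + 1396/10071351 = -4157635015/13223683863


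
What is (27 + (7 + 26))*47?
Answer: 2820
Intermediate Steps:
(27 + (7 + 26))*47 = (27 + 33)*47 = 60*47 = 2820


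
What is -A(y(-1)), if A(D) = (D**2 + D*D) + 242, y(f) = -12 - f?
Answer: -484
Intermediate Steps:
A(D) = 242 + 2*D**2 (A(D) = (D**2 + D**2) + 242 = 2*D**2 + 242 = 242 + 2*D**2)
-A(y(-1)) = -(242 + 2*(-12 - 1*(-1))**2) = -(242 + 2*(-12 + 1)**2) = -(242 + 2*(-11)**2) = -(242 + 2*121) = -(242 + 242) = -1*484 = -484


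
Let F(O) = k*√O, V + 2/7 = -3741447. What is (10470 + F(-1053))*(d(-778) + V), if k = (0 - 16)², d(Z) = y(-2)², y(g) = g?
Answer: -274210378410/7 - 60341997312*I*√13/7 ≈ -3.9173e+10 - 3.1081e+10*I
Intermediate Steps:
V = -26190131/7 (V = -2/7 - 3741447 = -26190131/7 ≈ -3.7414e+6)
d(Z) = 4 (d(Z) = (-2)² = 4)
k = 256 (k = (-16)² = 256)
F(O) = 256*√O
(10470 + F(-1053))*(d(-778) + V) = (10470 + 256*√(-1053))*(4 - 26190131/7) = (10470 + 256*(9*I*√13))*(-26190103/7) = (10470 + 2304*I*√13)*(-26190103/7) = -274210378410/7 - 60341997312*I*√13/7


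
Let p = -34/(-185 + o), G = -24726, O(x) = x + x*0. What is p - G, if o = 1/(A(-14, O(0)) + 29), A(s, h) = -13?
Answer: 73164778/2959 ≈ 24726.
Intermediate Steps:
O(x) = x (O(x) = x + 0 = x)
o = 1/16 (o = 1/(-13 + 29) = 1/16 ≈ 0.062500)
p = 544/2959 (p = -34/(-185 + 1/16) = -34/(-2959/16) = -16/2959*(-34) = 544/2959 ≈ 0.18385)
p - G = 544/2959 - 1*(-24726) = 544/2959 + 24726 = 73164778/2959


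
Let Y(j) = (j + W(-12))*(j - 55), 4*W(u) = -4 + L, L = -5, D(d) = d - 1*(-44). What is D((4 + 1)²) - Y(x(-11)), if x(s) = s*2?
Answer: -7193/4 ≈ -1798.3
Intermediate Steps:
D(d) = 44 + d (D(d) = d + 44 = 44 + d)
x(s) = 2*s
W(u) = -9/4 (W(u) = (-4 - 5)/4 = (¼)*(-9) = -9/4)
Y(j) = (-55 + j)*(-9/4 + j) (Y(j) = (j - 9/4)*(j - 55) = (-9/4 + j)*(-55 + j) = (-55 + j)*(-9/4 + j))
D((4 + 1)²) - Y(x(-11)) = (44 + (4 + 1)²) - (495/4 + (2*(-11))² - 229*(-11)/2) = (44 + 5²) - (495/4 + (-22)² - 229/4*(-22)) = (44 + 25) - (495/4 + 484 + 2519/2) = 69 - 1*7469/4 = 69 - 7469/4 = -7193/4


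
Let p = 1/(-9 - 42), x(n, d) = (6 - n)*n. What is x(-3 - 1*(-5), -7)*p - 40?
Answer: -2048/51 ≈ -40.157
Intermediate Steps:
x(n, d) = n*(6 - n)
p = -1/51 (p = 1/(-51) = -1/51 ≈ -0.019608)
x(-3 - 1*(-5), -7)*p - 40 = ((-3 - 1*(-5))*(6 - (-3 - 1*(-5))))*(-1/51) - 40 = ((-3 + 5)*(6 - (-3 + 5)))*(-1/51) - 40 = (2*(6 - 1*2))*(-1/51) - 40 = (2*(6 - 2))*(-1/51) - 40 = (2*4)*(-1/51) - 40 = 8*(-1/51) - 40 = -8/51 - 40 = -2048/51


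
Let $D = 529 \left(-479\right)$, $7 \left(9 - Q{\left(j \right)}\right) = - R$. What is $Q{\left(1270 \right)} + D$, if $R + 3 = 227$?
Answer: $-253350$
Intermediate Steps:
$R = 224$ ($R = -3 + 227 = 224$)
$Q{\left(j \right)} = 41$ ($Q{\left(j \right)} = 9 - \frac{\left(-1\right) 224}{7} = 9 - -32 = 9 + 32 = 41$)
$D = -253391$
$Q{\left(1270 \right)} + D = 41 - 253391 = -253350$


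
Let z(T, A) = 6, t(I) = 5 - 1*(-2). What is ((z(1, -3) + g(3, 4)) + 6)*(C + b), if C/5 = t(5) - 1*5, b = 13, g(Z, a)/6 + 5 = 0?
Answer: -414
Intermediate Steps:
g(Z, a) = -30 (g(Z, a) = -30 + 6*0 = -30 + 0 = -30)
t(I) = 7 (t(I) = 5 + 2 = 7)
C = 10 (C = 5*(7 - 1*5) = 5*(7 - 5) = 5*2 = 10)
((z(1, -3) + g(3, 4)) + 6)*(C + b) = ((6 - 30) + 6)*(10 + 13) = (-24 + 6)*23 = -18*23 = -414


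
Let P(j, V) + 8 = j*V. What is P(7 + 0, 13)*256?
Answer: 21248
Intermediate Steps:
P(j, V) = -8 + V*j (P(j, V) = -8 + j*V = -8 + V*j)
P(7 + 0, 13)*256 = (-8 + 13*(7 + 0))*256 = (-8 + 13*7)*256 = (-8 + 91)*256 = 83*256 = 21248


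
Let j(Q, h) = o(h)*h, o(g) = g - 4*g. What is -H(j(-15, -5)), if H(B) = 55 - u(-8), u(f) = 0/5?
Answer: -55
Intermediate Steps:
o(g) = -3*g
u(f) = 0 (u(f) = 0*(⅕) = 0)
j(Q, h) = -3*h² (j(Q, h) = (-3*h)*h = -3*h²)
H(B) = 55 (H(B) = 55 - 1*0 = 55 + 0 = 55)
-H(j(-15, -5)) = -1*55 = -55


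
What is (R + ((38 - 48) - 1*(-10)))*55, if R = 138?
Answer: 7590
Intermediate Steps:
(R + ((38 - 48) - 1*(-10)))*55 = (138 + ((38 - 48) - 1*(-10)))*55 = (138 + (-10 + 10))*55 = (138 + 0)*55 = 138*55 = 7590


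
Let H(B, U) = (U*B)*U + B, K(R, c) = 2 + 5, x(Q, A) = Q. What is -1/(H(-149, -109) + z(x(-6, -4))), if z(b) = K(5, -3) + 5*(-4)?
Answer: 1/1770431 ≈ 5.6483e-7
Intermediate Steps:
K(R, c) = 7
H(B, U) = B + B*U² (H(B, U) = (B*U)*U + B = B*U² + B = B + B*U²)
z(b) = -13 (z(b) = 7 + 5*(-4) = 7 - 20 = -13)
-1/(H(-149, -109) + z(x(-6, -4))) = -1/(-149*(1 + (-109)²) - 13) = -1/(-149*(1 + 11881) - 13) = -1/(-149*11882 - 13) = -1/(-1770418 - 13) = -1/(-1770431) = -1*(-1/1770431) = 1/1770431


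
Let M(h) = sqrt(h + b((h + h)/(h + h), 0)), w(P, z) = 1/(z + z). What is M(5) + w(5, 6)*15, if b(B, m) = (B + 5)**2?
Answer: 5/4 + sqrt(41) ≈ 7.6531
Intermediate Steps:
b(B, m) = (5 + B)**2
w(P, z) = 1/(2*z)
M(h) = sqrt(36 + h) (M(h) = sqrt(h + (5 + (h + h)/(h + h))**2) = sqrt(h + (5 + (2*h)/((2*h)))**2) = sqrt(h + (5 + (2*h)*(1/(2*h)))**2) = sqrt(h + (5 + 1)**2) = sqrt(h + 6**2) = sqrt(h + 36) = sqrt(36 + h))
M(5) + w(5, 6)*15 = sqrt(36 + 5) + ((1/2)/6)*15 = sqrt(41) + ((1/2)*(1/6))*15 = sqrt(41) + (1/12)*15 = sqrt(41) + 5/4 = 5/4 + sqrt(41)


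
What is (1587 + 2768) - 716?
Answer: 3639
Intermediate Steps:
(1587 + 2768) - 716 = 4355 - 716 = 3639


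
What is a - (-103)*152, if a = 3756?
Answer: 19412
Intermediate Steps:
a - (-103)*152 = 3756 - (-103)*152 = 3756 - 1*(-15656) = 3756 + 15656 = 19412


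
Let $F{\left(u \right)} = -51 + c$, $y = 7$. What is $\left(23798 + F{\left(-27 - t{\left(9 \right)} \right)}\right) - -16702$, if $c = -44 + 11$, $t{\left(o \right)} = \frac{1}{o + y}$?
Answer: $40416$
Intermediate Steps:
$t{\left(o \right)} = \frac{1}{7 + o}$ ($t{\left(o \right)} = \frac{1}{o + 7} = \frac{1}{7 + o}$)
$c = -33$
$F{\left(u \right)} = -84$ ($F{\left(u \right)} = -51 - 33 = -84$)
$\left(23798 + F{\left(-27 - t{\left(9 \right)} \right)}\right) - -16702 = \left(23798 - 84\right) - -16702 = 23714 + 16702 = 40416$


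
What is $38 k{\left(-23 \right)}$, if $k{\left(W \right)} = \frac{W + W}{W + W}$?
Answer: $38$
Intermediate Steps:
$k{\left(W \right)} = 1$ ($k{\left(W \right)} = \frac{2 W}{2 W} = 2 W \frac{1}{2 W} = 1$)
$38 k{\left(-23 \right)} = 38 \cdot 1 = 38$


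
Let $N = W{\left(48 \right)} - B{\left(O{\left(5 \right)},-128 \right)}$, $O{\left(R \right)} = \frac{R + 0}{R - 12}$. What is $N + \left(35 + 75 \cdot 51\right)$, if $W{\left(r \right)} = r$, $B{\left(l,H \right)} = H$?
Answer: $4036$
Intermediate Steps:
$O{\left(R \right)} = \frac{R}{-12 + R}$
$N = 176$ ($N = 48 - -128 = 48 + 128 = 176$)
$N + \left(35 + 75 \cdot 51\right) = 176 + \left(35 + 75 \cdot 51\right) = 176 + \left(35 + 3825\right) = 176 + 3860 = 4036$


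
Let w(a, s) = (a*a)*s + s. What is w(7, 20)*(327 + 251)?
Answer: 578000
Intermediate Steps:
w(a, s) = s + s*a² (w(a, s) = a²*s + s = s*a² + s = s + s*a²)
w(7, 20)*(327 + 251) = (20*(1 + 7²))*(327 + 251) = (20*(1 + 49))*578 = (20*50)*578 = 1000*578 = 578000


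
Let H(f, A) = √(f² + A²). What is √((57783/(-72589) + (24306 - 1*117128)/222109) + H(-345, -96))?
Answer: √(-2607872618698482905 + 6444805646534216043*√14249)/1465697291 ≈ 18.892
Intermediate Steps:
H(f, A) = √(A² + f²)
√((57783/(-72589) + (24306 - 1*117128)/222109) + H(-345, -96)) = √((57783/(-72589) + (24306 - 1*117128)/222109) + √((-96)² + (-345)²)) = √((57783*(-1/72589) + (24306 - 117128)*(1/222109)) + √(9216 + 119025)) = √((-5253/6599 - 92822*1/222109) + √128241) = √((-5253/6599 - 92822/222109) + 3*√14249) = √(-1779270955/1465697291 + 3*√14249)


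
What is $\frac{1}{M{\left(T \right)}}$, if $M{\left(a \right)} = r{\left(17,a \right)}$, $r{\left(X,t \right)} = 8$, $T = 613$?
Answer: $\frac{1}{8} \approx 0.125$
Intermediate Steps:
$M{\left(a \right)} = 8$
$\frac{1}{M{\left(T \right)}} = \frac{1}{8}$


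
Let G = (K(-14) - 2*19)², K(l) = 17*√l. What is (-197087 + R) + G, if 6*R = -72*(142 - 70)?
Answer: -200553 - 1292*I*√14 ≈ -2.0055e+5 - 4834.2*I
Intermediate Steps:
R = -864 (R = (-72*(142 - 70))/6 = (-72*72)/6 = (⅙)*(-5184) = -864)
G = (-38 + 17*I*√14)² (G = (17*√(-14) - 2*19)² = (17*(I*√14) - 38)² = (17*I*√14 - 38)² = (-38 + 17*I*√14)² ≈ -2602.0 - 4834.2*I)
(-197087 + R) + G = (-197087 - 864) + (38 - 17*I*√14)² = -197951 + (38 - 17*I*√14)²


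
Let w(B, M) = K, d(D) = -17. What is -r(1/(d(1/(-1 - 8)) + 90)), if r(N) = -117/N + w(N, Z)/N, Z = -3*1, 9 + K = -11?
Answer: 10001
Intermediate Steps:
K = -20 (K = -9 - 11 = -20)
Z = -3
w(B, M) = -20
r(N) = -137/N (r(N) = -117/N - 20/N = -137/N)
-r(1/(d(1/(-1 - 8)) + 90)) = -(-137)/(1/(-17 + 90)) = -(-137)/(1/73) = -(-137)/1/73 = -(-137)*73 = -1*(-10001) = 10001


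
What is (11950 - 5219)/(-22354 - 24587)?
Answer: -6731/46941 ≈ -0.14339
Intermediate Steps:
(11950 - 5219)/(-22354 - 24587) = 6731/(-46941) = 6731*(-1/46941) = -6731/46941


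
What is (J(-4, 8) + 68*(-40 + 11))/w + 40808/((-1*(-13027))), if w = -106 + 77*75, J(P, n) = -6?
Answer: 205573146/73850063 ≈ 2.7837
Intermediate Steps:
w = 5669 (w = -106 + 5775 = 5669)
(J(-4, 8) + 68*(-40 + 11))/w + 40808/((-1*(-13027))) = (-6 + 68*(-40 + 11))/5669 + 40808/((-1*(-13027))) = (-6 + 68*(-29))*(1/5669) + 40808/13027 = (-6 - 1972)*(1/5669) + 40808*(1/13027) = -1978*1/5669 + 40808/13027 = -1978/5669 + 40808/13027 = 205573146/73850063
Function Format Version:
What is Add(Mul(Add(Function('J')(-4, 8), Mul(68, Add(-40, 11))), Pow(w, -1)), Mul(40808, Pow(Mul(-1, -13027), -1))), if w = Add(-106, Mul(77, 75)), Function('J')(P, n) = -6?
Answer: Rational(205573146, 73850063) ≈ 2.7837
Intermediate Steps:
w = 5669 (w = Add(-106, 5775) = 5669)
Add(Mul(Add(Function('J')(-4, 8), Mul(68, Add(-40, 11))), Pow(w, -1)), Mul(40808, Pow(Mul(-1, -13027), -1))) = Add(Mul(Add(-6, Mul(68, Add(-40, 11))), Pow(5669, -1)), Mul(40808, Pow(Mul(-1, -13027), -1))) = Add(Mul(Add(-6, Mul(68, -29)), Rational(1, 5669)), Mul(40808, Pow(13027, -1))) = Add(Mul(Add(-6, -1972), Rational(1, 5669)), Mul(40808, Rational(1, 13027))) = Add(Mul(-1978, Rational(1, 5669)), Rational(40808, 13027)) = Add(Rational(-1978, 5669), Rational(40808, 13027)) = Rational(205573146, 73850063)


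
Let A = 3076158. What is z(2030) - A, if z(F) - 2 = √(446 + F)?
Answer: -3076156 + 2*√619 ≈ -3.0761e+6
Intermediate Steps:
z(F) = 2 + √(446 + F)
z(2030) - A = (2 + √(446 + 2030)) - 1*3076158 = (2 + √2476) - 3076158 = (2 + 2*√619) - 3076158 = -3076156 + 2*√619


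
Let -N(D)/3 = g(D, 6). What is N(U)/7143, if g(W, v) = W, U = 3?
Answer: -3/2381 ≈ -0.0012600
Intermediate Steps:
N(D) = -3*D
N(U)/7143 = -3*3/7143 = -9*1/7143 = -3/2381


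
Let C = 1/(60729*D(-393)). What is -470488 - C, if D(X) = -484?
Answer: -13828976623967/29392836 ≈ -4.7049e+5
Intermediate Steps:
C = -1/29392836 (C = 1/(60729*(-484)) = (1/60729)*(-1/484) = -1/29392836 ≈ -3.4022e-8)
-470488 - C = -470488 - 1*(-1/29392836) = -470488 + 1/29392836 = -13828976623967/29392836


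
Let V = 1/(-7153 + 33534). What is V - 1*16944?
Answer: -446999663/26381 ≈ -16944.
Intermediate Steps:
V = 1/26381 ≈ 3.7906e-5
V - 1*16944 = 1/26381 - 1*16944 = 1/26381 - 16944 = -446999663/26381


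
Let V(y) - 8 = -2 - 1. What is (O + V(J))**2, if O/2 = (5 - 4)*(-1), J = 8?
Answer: 9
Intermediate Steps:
V(y) = 5 (V(y) = 8 + (-2 - 1) = 8 - 3 = 5)
O = -2 (O = 2*((5 - 4)*(-1)) = 2*(1*(-1)) = 2*(-1) = -2)
(O + V(J))**2 = (-2 + 5)**2 = 3**2 = 9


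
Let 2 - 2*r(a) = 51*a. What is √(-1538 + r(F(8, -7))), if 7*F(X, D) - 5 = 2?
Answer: 25*I*√10/2 ≈ 39.528*I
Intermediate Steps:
F(X, D) = 1 (F(X, D) = 5/7 + (⅐)*2 = 5/7 + 2/7 = 1)
r(a) = 1 - 51*a/2
√(-1538 + r(F(8, -7))) = √(-1538 + (1 - 51/2*1)) = √(-1538 + (1 - 51/2)) = √(-1538 - 49/2) = √(-3125/2) = 25*I*√10/2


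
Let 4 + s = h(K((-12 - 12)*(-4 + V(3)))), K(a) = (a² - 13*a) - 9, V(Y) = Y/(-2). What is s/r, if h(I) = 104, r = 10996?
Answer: 25/2749 ≈ 0.0090942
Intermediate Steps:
V(Y) = -Y/2 (V(Y) = Y*(-½) = -Y/2)
K(a) = -9 + a² - 13*a
s = 100 (s = -4 + 104 = 100)
s/r = 100/10996 = 100*(1/10996) = 25/2749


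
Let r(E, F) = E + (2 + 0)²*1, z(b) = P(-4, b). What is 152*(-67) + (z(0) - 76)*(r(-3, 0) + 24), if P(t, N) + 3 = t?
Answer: -12259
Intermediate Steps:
P(t, N) = -3 + t
z(b) = -7 (z(b) = -3 - 4 = -7)
r(E, F) = 4 + E (r(E, F) = E + 2²*1 = E + 4*1 = E + 4 = 4 + E)
152*(-67) + (z(0) - 76)*(r(-3, 0) + 24) = 152*(-67) + (-7 - 76)*((4 - 3) + 24) = -10184 - 83*(1 + 24) = -10184 - 83*25 = -10184 - 2075 = -12259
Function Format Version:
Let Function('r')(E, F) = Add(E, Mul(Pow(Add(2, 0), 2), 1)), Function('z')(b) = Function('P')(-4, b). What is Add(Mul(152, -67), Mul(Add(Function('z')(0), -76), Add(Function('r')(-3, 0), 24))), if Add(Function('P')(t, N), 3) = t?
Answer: -12259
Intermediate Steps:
Function('P')(t, N) = Add(-3, t)
Function('z')(b) = -7 (Function('z')(b) = Add(-3, -4) = -7)
Function('r')(E, F) = Add(4, E) (Function('r')(E, F) = Add(E, Mul(Pow(2, 2), 1)) = Add(E, Mul(4, 1)) = Add(E, 4) = Add(4, E))
Add(Mul(152, -67), Mul(Add(Function('z')(0), -76), Add(Function('r')(-3, 0), 24))) = Add(Mul(152, -67), Mul(Add(-7, -76), Add(Add(4, -3), 24))) = Add(-10184, Mul(-83, Add(1, 24))) = Add(-10184, Mul(-83, 25)) = Add(-10184, -2075) = -12259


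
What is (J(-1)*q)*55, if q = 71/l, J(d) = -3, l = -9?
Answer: 3905/3 ≈ 1301.7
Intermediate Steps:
q = -71/9 (q = 71/(-9) = 71*(-⅑) = -71/9 ≈ -7.8889)
(J(-1)*q)*55 = -3*(-71/9)*55 = (71/3)*55 = 3905/3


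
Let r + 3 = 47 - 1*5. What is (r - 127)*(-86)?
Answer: 7568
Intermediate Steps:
r = 39 (r = -3 + (47 - 1*5) = -3 + (47 - 5) = -3 + 42 = 39)
(r - 127)*(-86) = (39 - 127)*(-86) = -88*(-86) = 7568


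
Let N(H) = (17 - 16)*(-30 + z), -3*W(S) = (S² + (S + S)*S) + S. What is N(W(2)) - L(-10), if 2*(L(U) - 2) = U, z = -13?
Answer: -40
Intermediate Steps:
W(S) = -S² - S/3 (W(S) = -((S² + (S + S)*S) + S)/3 = -((S² + (2*S)*S) + S)/3 = -((S² + 2*S²) + S)/3 = -(3*S² + S)/3 = -(S + 3*S²)/3 = -S² - S/3)
L(U) = 2 + U/2
N(H) = -43 (N(H) = (17 - 16)*(-30 - 13) = 1*(-43) = -43)
N(W(2)) - L(-10) = -43 - (2 + (½)*(-10)) = -43 - (2 - 5) = -43 - 1*(-3) = -43 + 3 = -40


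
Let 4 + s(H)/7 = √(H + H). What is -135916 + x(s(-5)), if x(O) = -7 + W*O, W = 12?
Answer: -136259 + 84*I*√10 ≈ -1.3626e+5 + 265.63*I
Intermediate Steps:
s(H) = -28 + 7*√2*√H (s(H) = -28 + 7*√(H + H) = -28 + 7*√(2*H) = -28 + 7*(√2*√H) = -28 + 7*√2*√H)
x(O) = -7 + 12*O
-135916 + x(s(-5)) = -135916 + (-7 + 12*(-28 + 7*√2*√(-5))) = -135916 + (-7 + 12*(-28 + 7*√2*(I*√5))) = -135916 + (-7 + 12*(-28 + 7*I*√10)) = -135916 + (-7 + (-336 + 84*I*√10)) = -135916 + (-343 + 84*I*√10) = -136259 + 84*I*√10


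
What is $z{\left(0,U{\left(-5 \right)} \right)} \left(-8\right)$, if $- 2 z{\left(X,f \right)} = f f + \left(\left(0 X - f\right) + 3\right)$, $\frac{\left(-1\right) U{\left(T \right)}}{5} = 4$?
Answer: $1692$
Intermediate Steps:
$U{\left(T \right)} = -20$ ($U{\left(T \right)} = \left(-5\right) 4 = -20$)
$z{\left(X,f \right)} = - \frac{3}{2} + \frac{f}{2} - \frac{f^{2}}{2}$ ($z{\left(X,f \right)} = - \frac{f f + \left(\left(0 X - f\right) + 3\right)}{2} = - \frac{f^{2} + \left(\left(0 - f\right) + 3\right)}{2} = - \frac{f^{2} - \left(-3 + f\right)}{2} = - \frac{3 + f^{2} - f}{2} = - \frac{3}{2} + \frac{f}{2} - \frac{f^{2}}{2}$)
$z{\left(0,U{\left(-5 \right)} \right)} \left(-8\right) = \left(- \frac{3}{2} + \frac{1}{2} \left(-20\right) - \frac{\left(-20\right)^{2}}{2}\right) \left(-8\right) = \left(- \frac{3}{2} - 10 - 200\right) \left(-8\right) = \left(- \frac{423}{2}\right) \left(-8\right) = 1692$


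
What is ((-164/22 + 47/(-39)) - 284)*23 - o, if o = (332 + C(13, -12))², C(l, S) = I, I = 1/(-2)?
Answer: -200125793/1716 ≈ -1.1662e+5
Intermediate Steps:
I = -½ ≈ -0.50000
C(l, S) = -½
o = 439569/4 (o = (332 - ½)² = (663/2)² = 439569/4 ≈ 1.0989e+5)
((-164/22 + 47/(-39)) - 284)*23 - o = ((-164/22 + 47/(-39)) - 284)*23 - 1*439569/4 = ((-164*1/22 + 47*(-1/39)) - 284)*23 - 439569/4 = ((-82/11 - 47/39) - 284)*23 - 439569/4 = (-3715/429 - 284)*23 - 439569/4 = -125551/429*23 - 439569/4 = -2887673/429 - 439569/4 = -200125793/1716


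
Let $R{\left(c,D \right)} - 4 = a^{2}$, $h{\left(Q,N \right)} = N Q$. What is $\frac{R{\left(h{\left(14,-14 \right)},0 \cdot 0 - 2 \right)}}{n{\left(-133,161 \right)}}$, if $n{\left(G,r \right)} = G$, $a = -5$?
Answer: $- \frac{29}{133} \approx -0.21804$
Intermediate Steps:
$R{\left(c,D \right)} = 29$ ($R{\left(c,D \right)} = 4 + \left(-5\right)^{2} = 4 + 25 = 29$)
$\frac{R{\left(h{\left(14,-14 \right)},0 \cdot 0 - 2 \right)}}{n{\left(-133,161 \right)}} = \frac{29}{-133} = 29 \left(- \frac{1}{133}\right) = - \frac{29}{133}$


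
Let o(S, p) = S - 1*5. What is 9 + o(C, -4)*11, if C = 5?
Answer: 9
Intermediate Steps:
o(S, p) = -5 + S (o(S, p) = S - 5 = -5 + S)
9 + o(C, -4)*11 = 9 + (-5 + 5)*11 = 9 + 0*11 = 9 + 0 = 9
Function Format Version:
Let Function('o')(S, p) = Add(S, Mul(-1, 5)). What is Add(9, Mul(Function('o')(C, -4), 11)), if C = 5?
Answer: 9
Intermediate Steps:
Function('o')(S, p) = Add(-5, S) (Function('o')(S, p) = Add(S, -5) = Add(-5, S))
Add(9, Mul(Function('o')(C, -4), 11)) = Add(9, Mul(Add(-5, 5), 11)) = Add(9, Mul(0, 11)) = Add(9, 0) = 9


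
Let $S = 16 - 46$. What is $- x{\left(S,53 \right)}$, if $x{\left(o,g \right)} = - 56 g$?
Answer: $2968$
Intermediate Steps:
$S = -30$
$- x{\left(S,53 \right)} = - \left(-56\right) 53 = \left(-1\right) \left(-2968\right) = 2968$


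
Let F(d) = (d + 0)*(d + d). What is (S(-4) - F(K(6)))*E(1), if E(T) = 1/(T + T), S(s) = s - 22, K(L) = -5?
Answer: -38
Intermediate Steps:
S(s) = -22 + s
F(d) = 2*d² (F(d) = d*(2*d) = 2*d²)
E(T) = 1/(2*T)
(S(-4) - F(K(6)))*E(1) = ((-22 - 4) - 2*(-5)²)*((½)/1) = (-26 - 2*25)*((½)*1) = (-26 - 1*50)*(½) = (-26 - 50)*(½) = -76*½ = -38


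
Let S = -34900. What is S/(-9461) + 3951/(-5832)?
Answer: 18461821/6130728 ≈ 3.0114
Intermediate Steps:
S/(-9461) + 3951/(-5832) = -34900/(-9461) + 3951/(-5832) = -34900*(-1/9461) + 3951*(-1/5832) = 34900/9461 - 439/648 = 18461821/6130728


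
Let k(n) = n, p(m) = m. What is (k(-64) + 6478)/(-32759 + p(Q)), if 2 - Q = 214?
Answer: -6414/32971 ≈ -0.19453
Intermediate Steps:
Q = -212 (Q = 2 - 1*214 = 2 - 214 = -212)
(k(-64) + 6478)/(-32759 + p(Q)) = (-64 + 6478)/(-32759 - 212) = 6414/(-32971) = 6414*(-1/32971) = -6414/32971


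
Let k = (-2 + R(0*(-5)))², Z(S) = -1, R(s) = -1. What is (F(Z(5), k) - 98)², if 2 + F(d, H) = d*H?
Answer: 11881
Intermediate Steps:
k = 9 (k = (-2 - 1)² = (-3)² = 9)
F(d, H) = -2 + H*d (F(d, H) = -2 + d*H = -2 + H*d)
(F(Z(5), k) - 98)² = ((-2 + 9*(-1)) - 98)² = ((-2 - 9) - 98)² = (-11 - 98)² = (-109)² = 11881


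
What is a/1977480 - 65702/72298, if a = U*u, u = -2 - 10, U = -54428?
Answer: -1722999259/2978496855 ≈ -0.57848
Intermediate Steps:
u = -12
a = 653136 (a = -54428*(-12) = 653136)
a/1977480 - 65702/72298 = 653136/1977480 - 65702/72298 = 653136*(1/1977480) - 65702*1/72298 = 27214/82395 - 32851/36149 = -1722999259/2978496855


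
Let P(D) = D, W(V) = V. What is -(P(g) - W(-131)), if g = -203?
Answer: 72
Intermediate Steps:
-(P(g) - W(-131)) = -(-203 - 1*(-131)) = -(-203 + 131) = -1*(-72) = 72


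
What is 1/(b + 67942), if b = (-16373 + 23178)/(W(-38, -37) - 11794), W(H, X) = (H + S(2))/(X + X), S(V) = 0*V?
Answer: 436359/29646851393 ≈ 1.4719e-5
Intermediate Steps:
S(V) = 0
W(H, X) = H/(2*X) (W(H, X) = (H + 0)/(X + X) = H/((2*X)) = H*(1/(2*X)) = H/(2*X))
b = -251785/436359 (b = (-16373 + 23178)/((1/2)*(-38)/(-37) - 11794) = 6805/((1/2)*(-38)*(-1/37) - 11794) = 6805/(19/37 - 11794) = 6805/(-436359/37) = 6805*(-37/436359) = -251785/436359 ≈ -0.57701)
1/(b + 67942) = 1/(-251785/436359 + 67942) = 1/(29646851393/436359) = 436359/29646851393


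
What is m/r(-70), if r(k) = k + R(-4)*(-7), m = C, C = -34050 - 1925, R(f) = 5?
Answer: 7195/21 ≈ 342.62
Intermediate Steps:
C = -35975
m = -35975
r(k) = -35 + k (r(k) = k + 5*(-7) = k - 35 = -35 + k)
m/r(-70) = -35975/(-35 - 70) = -35975/(-105) = -35975*(-1/105) = 7195/21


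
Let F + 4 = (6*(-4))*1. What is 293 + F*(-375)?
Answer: 10793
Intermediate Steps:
F = -28 (F = -4 + (6*(-4))*1 = -4 - 24*1 = -4 - 24 = -28)
293 + F*(-375) = 293 - 28*(-375) = 293 + 10500 = 10793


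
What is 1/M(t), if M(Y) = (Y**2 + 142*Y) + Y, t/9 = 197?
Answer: 1/3397068 ≈ 2.9437e-7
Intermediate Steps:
t = 1773 (t = 9*197 = 1773)
M(Y) = Y**2 + 143*Y
1/M(t) = 1/(1773*(143 + 1773)) = 1/(1773*1916) = 1/3397068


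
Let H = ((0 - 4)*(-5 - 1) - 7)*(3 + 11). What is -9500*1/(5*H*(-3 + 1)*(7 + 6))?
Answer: 475/1547 ≈ 0.30705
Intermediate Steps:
H = 238 (H = (-4*(-6) - 7)*14 = (24 - 7)*14 = 17*14 = 238)
-9500*1/(5*H*(-3 + 1)*(7 + 6)) = -9500*1/(1190*(-3 + 1)*(7 + 6)) = -9500/((5*(-2*13))*238) = -9500/((5*(-26))*238) = -9500/((-130*238)) = -9500/(-30940) = -9500*(-1/30940) = 475/1547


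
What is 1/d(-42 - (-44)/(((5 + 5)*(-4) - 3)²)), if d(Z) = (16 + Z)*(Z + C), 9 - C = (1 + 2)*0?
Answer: 3418801/2928533190 ≈ 0.0011674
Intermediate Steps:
C = 9 (C = 9 - (1 + 2)*0 = 9 - 3*0 = 9 - 1*0 = 9 + 0 = 9)
d(Z) = (9 + Z)*(16 + Z) (d(Z) = (16 + Z)*(Z + 9) = (16 + Z)*(9 + Z) = (9 + Z)*(16 + Z))
1/d(-42 - (-44)/(((5 + 5)*(-4) - 3)²)) = 1/(144 + (-42 - (-44)/(((5 + 5)*(-4) - 3)²))² + 25*(-42 - (-44)/(((5 + 5)*(-4) - 3)²))) = 1/(144 + (-42 - (-44)/((10*(-4) - 3)²))² + 25*(-42 - (-44)/((10*(-4) - 3)²))) = 1/(144 + (-42 - (-44)/((-40 - 3)²))² + 25*(-42 - (-44)/((-40 - 3)²))) = 1/(144 + (-42 - (-44)/((-43)²))² + 25*(-42 - (-44)/((-43)²))) = 1/(144 + (-42 - (-44)/1849)² + 25*(-42 - (-44)/1849)) = 1/(144 + (-42 - 1*(-44/1849))² + 25*(-42 - 1*(-44/1849))) = 1/(144 + (-42 + 44/1849)² + 25*(-42 + 44/1849)) = 1/(144 + (-77614/1849)² + 25*(-77614/1849)) = 1/(144 + 6023932996/3418801 - 1940350/1849) = 1/(2928533190/3418801) = 3418801/2928533190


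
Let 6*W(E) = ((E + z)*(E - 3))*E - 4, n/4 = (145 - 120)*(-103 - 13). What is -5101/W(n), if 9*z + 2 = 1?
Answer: 137727/7025915857418 ≈ 1.9603e-8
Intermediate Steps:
z = -⅑ (z = -2/9 + (⅑)*1 = -2/9 + ⅑ = -⅑ ≈ -0.11111)
n = -11600 (n = 4*((145 - 120)*(-103 - 13)) = 4*(25*(-116)) = 4*(-2900) = -11600)
W(E) = -⅔ + E*(-3 + E)*(-⅑ + E)/6 (W(E) = (((E - ⅑)*(E - 3))*E - 4)/6 = (((-⅑ + E)*(-3 + E))*E - 4)/6 = (((-3 + E)*(-⅑ + E))*E - 4)/6 = (E*(-3 + E)*(-⅑ + E) - 4)/6 = (-4 + E*(-3 + E)*(-⅑ + E))/6 = -⅔ + E*(-3 + E)*(-⅑ + E)/6)
-5101/W(n) = -5101/(-⅔ - 14/27*(-11600)² + (⅙)*(-11600)³ + (1/18)*(-11600)) = -5101/(-⅔ - 14/27*134560000 + (⅙)*(-1560896000000) - 5800/9) = -5101/(-⅔ - 1883840000/27 - 780448000000/3 - 5800/9) = -5101/(-7025915857418/27) = -5101*(-27/7025915857418) = 137727/7025915857418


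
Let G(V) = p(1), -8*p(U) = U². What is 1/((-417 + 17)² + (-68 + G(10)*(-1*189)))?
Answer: 8/1279645 ≈ 6.2517e-6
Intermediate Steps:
p(U) = -U²/8
G(V) = -⅛ (G(V) = -⅛*1² = -⅛*1 = -⅛)
1/((-417 + 17)² + (-68 + G(10)*(-1*189))) = 1/((-417 + 17)² + (-68 - (-1)*189/8)) = 1/((-400)² + (-68 - ⅛*(-189))) = 1/(160000 + (-68 + 189/8)) = 1/(160000 - 355/8) = 1/(1279645/8) = 8/1279645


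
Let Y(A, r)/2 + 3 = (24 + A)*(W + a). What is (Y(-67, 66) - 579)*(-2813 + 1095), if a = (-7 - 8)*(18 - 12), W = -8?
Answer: -13474274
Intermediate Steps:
a = -90 (a = -15*6 = -90)
Y(A, r) = -4710 - 196*A (Y(A, r) = -6 + 2*((24 + A)*(-8 - 90)) = -6 + 2*((24 + A)*(-98)) = -6 + 2*(-2352 - 98*A) = -6 + (-4704 - 196*A) = -4710 - 196*A)
(Y(-67, 66) - 579)*(-2813 + 1095) = ((-4710 - 196*(-67)) - 579)*(-2813 + 1095) = ((-4710 + 13132) - 579)*(-1718) = (8422 - 579)*(-1718) = 7843*(-1718) = -13474274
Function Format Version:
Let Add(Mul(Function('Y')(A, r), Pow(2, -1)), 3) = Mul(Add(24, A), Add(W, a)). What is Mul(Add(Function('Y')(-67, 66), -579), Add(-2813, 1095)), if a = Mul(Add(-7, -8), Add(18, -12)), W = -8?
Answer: -13474274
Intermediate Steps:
a = -90 (a = Mul(-15, 6) = -90)
Function('Y')(A, r) = Add(-4710, Mul(-196, A)) (Function('Y')(A, r) = Add(-6, Mul(2, Mul(Add(24, A), Add(-8, -90)))) = Add(-6, Mul(2, Mul(Add(24, A), -98))) = Add(-6, Mul(2, Add(-2352, Mul(-98, A)))) = Add(-6, Add(-4704, Mul(-196, A))) = Add(-4710, Mul(-196, A)))
Mul(Add(Function('Y')(-67, 66), -579), Add(-2813, 1095)) = Mul(Add(Add(-4710, Mul(-196, -67)), -579), Add(-2813, 1095)) = Mul(Add(Add(-4710, 13132), -579), -1718) = Mul(Add(8422, -579), -1718) = Mul(7843, -1718) = -13474274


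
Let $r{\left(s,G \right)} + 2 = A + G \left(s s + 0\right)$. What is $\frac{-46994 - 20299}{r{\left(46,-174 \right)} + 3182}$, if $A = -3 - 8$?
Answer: $\frac{67293}{365015} \approx 0.18436$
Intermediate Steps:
$A = -11$ ($A = -3 - 8 = -11$)
$r{\left(s,G \right)} = -13 + G s^{2}$ ($r{\left(s,G \right)} = -2 + \left(-11 + G \left(s s + 0\right)\right) = -2 + \left(-11 + G \left(s^{2} + 0\right)\right) = -2 + \left(-11 + G s^{2}\right) = -13 + G s^{2}$)
$\frac{-46994 - 20299}{r{\left(46,-174 \right)} + 3182} = \frac{-46994 - 20299}{\left(-13 - 174 \cdot 46^{2}\right) + 3182} = \frac{-46994 - 20299}{\left(-13 - 368184\right) + 3182} = - \frac{67293}{\left(-13 - 368184\right) + 3182} = - \frac{67293}{-368197 + 3182} = - \frac{67293}{-365015} = \left(-67293\right) \left(- \frac{1}{365015}\right) = \frac{67293}{365015}$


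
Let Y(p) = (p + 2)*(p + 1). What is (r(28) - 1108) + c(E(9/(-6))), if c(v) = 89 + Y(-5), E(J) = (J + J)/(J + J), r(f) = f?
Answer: -979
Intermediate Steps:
Y(p) = (1 + p)*(2 + p) (Y(p) = (2 + p)*(1 + p) = (1 + p)*(2 + p))
E(J) = 1 (E(J) = (2*J)/((2*J)) = (2*J)*(1/(2*J)) = 1)
c(v) = 101 (c(v) = 89 + (2 + (-5)² + 3*(-5)) = 89 + (2 + 25 - 15) = 89 + 12 = 101)
(r(28) - 1108) + c(E(9/(-6))) = (28 - 1108) + 101 = -1080 + 101 = -979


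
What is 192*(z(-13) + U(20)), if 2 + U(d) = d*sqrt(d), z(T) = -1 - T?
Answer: 1920 + 7680*sqrt(5) ≈ 19093.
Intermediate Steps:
U(d) = -2 + d**(3/2) (U(d) = -2 + d*sqrt(d) = -2 + d**(3/2))
192*(z(-13) + U(20)) = 192*((-1 - 1*(-13)) + (-2 + 20**(3/2))) = 192*((-1 + 13) + (-2 + 40*sqrt(5))) = 192*(12 + (-2 + 40*sqrt(5))) = 192*(10 + 40*sqrt(5)) = 1920 + 7680*sqrt(5)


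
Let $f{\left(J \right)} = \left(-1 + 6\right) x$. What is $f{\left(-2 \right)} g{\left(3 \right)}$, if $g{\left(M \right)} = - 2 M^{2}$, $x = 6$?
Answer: $-540$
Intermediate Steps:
$f{\left(J \right)} = 30$ ($f{\left(J \right)} = \left(-1 + 6\right) 6 = 5 \cdot 6 = 30$)
$f{\left(-2 \right)} g{\left(3 \right)} = 30 \left(- 2 \cdot 3^{2}\right) = 30 \left(\left(-2\right) 9\right) = 30 \left(-18\right) = -540$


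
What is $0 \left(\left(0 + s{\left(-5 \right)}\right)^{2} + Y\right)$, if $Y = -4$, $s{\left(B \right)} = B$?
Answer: $0$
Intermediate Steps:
$0 \left(\left(0 + s{\left(-5 \right)}\right)^{2} + Y\right) = 0 \left(\left(0 - 5\right)^{2} - 4\right) = 0 \left(\left(-5\right)^{2} - 4\right) = 0 \left(25 - 4\right) = 0 \cdot 21 = 0$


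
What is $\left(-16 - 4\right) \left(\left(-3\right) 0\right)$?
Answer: $0$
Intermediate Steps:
$\left(-16 - 4\right) \left(\left(-3\right) 0\right) = \left(-20\right) 0 = 0$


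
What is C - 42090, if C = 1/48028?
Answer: -2021498519/48028 ≈ -42090.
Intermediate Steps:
C = 1/48028 ≈ 2.0821e-5
C - 42090 = 1/48028 - 42090 = -2021498519/48028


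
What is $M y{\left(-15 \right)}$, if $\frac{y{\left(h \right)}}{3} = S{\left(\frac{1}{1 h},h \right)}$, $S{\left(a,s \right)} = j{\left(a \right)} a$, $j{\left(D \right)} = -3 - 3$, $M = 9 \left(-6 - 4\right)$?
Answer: $-108$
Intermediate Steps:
$M = -90$ ($M = 9 \left(-10\right) = -90$)
$j{\left(D \right)} = -6$ ($j{\left(D \right)} = -3 - 3 = -6$)
$S{\left(a,s \right)} = - 6 a$
$y{\left(h \right)} = - \frac{18}{h}$ ($y{\left(h \right)} = 3 \left(- \frac{6}{1 h}\right) = 3 \left(- \frac{6}{h}\right) = - \frac{18}{h}$)
$M y{\left(-15 \right)} = - 90 \left(- \frac{18}{-15}\right) = - 90 \left(\left(-18\right) \left(- \frac{1}{15}\right)\right) = \left(-90\right) \frac{6}{5} = -108$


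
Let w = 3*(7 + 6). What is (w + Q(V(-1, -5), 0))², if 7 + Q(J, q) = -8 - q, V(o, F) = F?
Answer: 576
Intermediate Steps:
Q(J, q) = -15 - q (Q(J, q) = -7 + (-8 - q) = -15 - q)
w = 39 (w = 3*13 = 39)
(w + Q(V(-1, -5), 0))² = (39 + (-15 - 1*0))² = (39 + (-15 + 0))² = (39 - 15)² = 24² = 576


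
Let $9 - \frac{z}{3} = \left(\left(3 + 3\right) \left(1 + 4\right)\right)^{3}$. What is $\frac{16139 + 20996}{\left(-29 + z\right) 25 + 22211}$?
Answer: $- \frac{37135}{2002839} \approx -0.018541$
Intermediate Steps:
$z = -80973$ ($z = 27 - 3 \left(\left(3 + 3\right) \left(1 + 4\right)\right)^{3} = 27 - 3 \left(6 \cdot 5\right)^{3} = 27 - 3 \cdot 30^{3} = 27 - 81000 = -80973$)
$\frac{16139 + 20996}{\left(-29 + z\right) 25 + 22211} = \frac{16139 + 20996}{\left(-29 - 80973\right) 25 + 22211} = \frac{37135}{\left(-81002\right) 25 + 22211} = \frac{37135}{-2025050 + 22211} = \frac{37135}{-2002839} = 37135 \left(- \frac{1}{2002839}\right) = - \frac{37135}{2002839}$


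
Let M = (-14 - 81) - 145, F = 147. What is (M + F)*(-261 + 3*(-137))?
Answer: 62496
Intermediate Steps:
M = -240 (M = -95 - 145 = -240)
(M + F)*(-261 + 3*(-137)) = (-240 + 147)*(-261 + 3*(-137)) = -93*(-261 - 411) = -93*(-672) = 62496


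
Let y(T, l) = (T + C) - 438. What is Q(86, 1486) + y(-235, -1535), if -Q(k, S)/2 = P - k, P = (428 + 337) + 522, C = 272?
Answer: -2803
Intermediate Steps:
P = 1287 (P = 765 + 522 = 1287)
Q(k, S) = -2574 + 2*k (Q(k, S) = -2*(1287 - k) = -2574 + 2*k)
y(T, l) = -166 + T (y(T, l) = (T + 272) - 438 = (272 + T) - 438 = -166 + T)
Q(86, 1486) + y(-235, -1535) = (-2574 + 2*86) + (-166 - 235) = (-2574 + 172) - 401 = -2402 - 401 = -2803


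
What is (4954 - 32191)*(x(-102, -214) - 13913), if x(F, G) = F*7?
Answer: 398395599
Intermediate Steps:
x(F, G) = 7*F
(4954 - 32191)*(x(-102, -214) - 13913) = (4954 - 32191)*(7*(-102) - 13913) = -27237*(-714 - 13913) = -27237*(-14627) = 398395599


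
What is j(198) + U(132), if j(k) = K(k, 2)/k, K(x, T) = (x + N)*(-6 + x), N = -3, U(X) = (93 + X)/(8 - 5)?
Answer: 2905/11 ≈ 264.09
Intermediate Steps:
U(X) = 31 + X/3 (U(X) = (93 + X)/3 = (93 + X)*(⅓) = 31 + X/3)
K(x, T) = (-6 + x)*(-3 + x) (K(x, T) = (x - 3)*(-6 + x) = (-3 + x)*(-6 + x) = (-6 + x)*(-3 + x))
j(k) = (18 + k² - 9*k)/k
j(198) + U(132) = (-9 + 198 + 18/198) + (31 + (⅓)*132) = (-9 + 198 + 18*(1/198)) + (31 + 44) = (-9 + 198 + 1/11) + 75 = 2080/11 + 75 = 2905/11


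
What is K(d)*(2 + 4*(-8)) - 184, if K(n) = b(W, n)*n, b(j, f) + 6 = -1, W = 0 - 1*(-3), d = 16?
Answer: 3176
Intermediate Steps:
W = 3 (W = 0 + 3 = 3)
b(j, f) = -7 (b(j, f) = -6 - 1 = -7)
K(n) = -7*n
K(d)*(2 + 4*(-8)) - 184 = (-7*16)*(2 + 4*(-8)) - 184 = -112*(2 - 32) - 184 = -112*(-30) - 184 = 3360 - 184 = 3176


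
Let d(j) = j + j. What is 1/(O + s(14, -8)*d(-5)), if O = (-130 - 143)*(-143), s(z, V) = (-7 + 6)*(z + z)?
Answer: 1/39319 ≈ 2.5433e-5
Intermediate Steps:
s(z, V) = -2*z
d(j) = 2*j
O = 39039 (O = -273*(-143) = 39039)
1/(O + s(14, -8)*d(-5)) = 1/(39039 + (-2*14)*(2*(-5))) = 1/(39039 - 28*(-10)) = 1/(39039 + 280) = 1/39319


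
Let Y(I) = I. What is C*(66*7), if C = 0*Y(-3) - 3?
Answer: -1386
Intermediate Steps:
C = -3 (C = 0*(-3) - 3 = 0 - 3 = -3)
C*(66*7) = -198*7 = -3*462 = -1386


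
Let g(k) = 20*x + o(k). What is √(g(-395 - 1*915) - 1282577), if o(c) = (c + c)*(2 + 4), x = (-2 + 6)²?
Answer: I*√1297977 ≈ 1139.3*I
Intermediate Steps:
x = 16 (x = 4² = 16)
o(c) = 12*c (o(c) = (2*c)*6 = 12*c)
g(k) = 320 + 12*k (g(k) = 20*16 + 12*k = 320 + 12*k)
√(g(-395 - 1*915) - 1282577) = √((320 + 12*(-395 - 1*915)) - 1282577) = √((320 + 12*(-395 - 915)) - 1282577) = √((320 + 12*(-1310)) - 1282577) = √((320 - 15720) - 1282577) = √(-15400 - 1282577) = √(-1297977) = I*√1297977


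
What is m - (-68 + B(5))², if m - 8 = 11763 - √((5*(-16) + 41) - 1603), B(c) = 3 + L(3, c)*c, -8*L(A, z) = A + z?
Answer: 6871 - I*√1642 ≈ 6871.0 - 40.522*I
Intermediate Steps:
L(A, z) = -A/8 - z/8 (L(A, z) = -(A + z)/8 = -A/8 - z/8)
B(c) = 3 + c*(-3/8 - c/8) (B(c) = 3 + (-⅛*3 - c/8)*c = 3 + (-3/8 - c/8)*c = 3 + c*(-3/8 - c/8))
m = 11771 - I*√1642 (m = 8 + (11763 - √((5*(-16) + 41) - 1603)) = 8 + (11763 - √((-80 + 41) - 1603)) = 8 + (11763 - √(-39 - 1603)) = 8 + (11763 - √(-1642)) = 8 + (11763 - I*√1642) = 11771 - I*√1642 ≈ 11771.0 - 40.522*I)
m - (-68 + B(5))² = (11771 - I*√1642) - (-68 + (3 - ⅛*5*(3 + 5)))² = (11771 - I*√1642) - (-68 + (3 - ⅛*5*8))² = (11771 - I*√1642) - (-68 + (3 - 5))² = (11771 - I*√1642) - (-68 - 2)² = (11771 - I*√1642) - 1*(-70)² = (11771 - I*√1642) - 1*4900 = (11771 - I*√1642) - 4900 = 6871 - I*√1642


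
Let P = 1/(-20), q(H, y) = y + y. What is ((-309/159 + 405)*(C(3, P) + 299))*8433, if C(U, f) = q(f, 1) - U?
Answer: 53683432308/53 ≈ 1.0129e+9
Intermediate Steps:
q(H, y) = 2*y
P = -1/20 ≈ -0.050000
C(U, f) = 2 - U (C(U, f) = 2*1 - U = 2 - U)
((-309/159 + 405)*(C(3, P) + 299))*8433 = ((-309/159 + 405)*((2 - 1*3) + 299))*8433 = ((-309*1/159 + 405)*((2 - 3) + 299))*8433 = ((-103/53 + 405)*(-1 + 299))*8433 = ((21362/53)*298)*8433 = (6365876/53)*8433 = 53683432308/53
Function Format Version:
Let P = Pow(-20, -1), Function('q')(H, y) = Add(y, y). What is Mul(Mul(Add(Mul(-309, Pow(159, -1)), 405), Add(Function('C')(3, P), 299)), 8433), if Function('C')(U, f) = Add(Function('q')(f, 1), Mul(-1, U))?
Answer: Rational(53683432308, 53) ≈ 1.0129e+9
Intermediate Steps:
Function('q')(H, y) = Mul(2, y)
P = Rational(-1, 20) ≈ -0.050000
Function('C')(U, f) = Add(2, Mul(-1, U)) (Function('C')(U, f) = Add(Mul(2, 1), Mul(-1, U)) = Add(2, Mul(-1, U)))
Mul(Mul(Add(Mul(-309, Pow(159, -1)), 405), Add(Function('C')(3, P), 299)), 8433) = Mul(Mul(Add(Mul(-309, Pow(159, -1)), 405), Add(Add(2, Mul(-1, 3)), 299)), 8433) = Mul(Mul(Add(Mul(-309, Rational(1, 159)), 405), Add(Add(2, -3), 299)), 8433) = Mul(Mul(Add(Rational(-103, 53), 405), Add(-1, 299)), 8433) = Mul(Mul(Rational(21362, 53), 298), 8433) = Mul(Rational(6365876, 53), 8433) = Rational(53683432308, 53)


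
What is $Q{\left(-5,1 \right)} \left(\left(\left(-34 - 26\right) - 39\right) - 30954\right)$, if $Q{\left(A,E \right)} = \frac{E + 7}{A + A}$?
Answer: $\frac{124212}{5} \approx 24842.0$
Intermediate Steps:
$Q{\left(A,E \right)} = \frac{7 + E}{2 A}$
$Q{\left(-5,1 \right)} \left(\left(\left(-34 - 26\right) - 39\right) - 30954\right) = \frac{7 + 1}{2 \left(-5\right)} \left(\left(\left(-34 - 26\right) - 39\right) - 30954\right) = \frac{1}{2} \left(- \frac{1}{5}\right) 8 \left(\left(-60 - 39\right) - 30954\right) = - \frac{4 \left(-99 - 30954\right)}{5} = \left(- \frac{4}{5}\right) \left(-31053\right) = \frac{124212}{5}$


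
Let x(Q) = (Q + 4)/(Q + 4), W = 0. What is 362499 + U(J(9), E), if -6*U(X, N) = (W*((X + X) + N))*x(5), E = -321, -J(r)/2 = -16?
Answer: 362499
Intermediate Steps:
J(r) = 32 (J(r) = -2*(-16) = 32)
x(Q) = 1 (x(Q) = (4 + Q)/(4 + Q) = 1)
U(X, N) = 0 (U(X, N) = -0*((X + X) + N)/6 = -0*(2*X + N)/6 = -0*(N + 2*X)/6 = -0 = -1/6*0 = 0)
362499 + U(J(9), E) = 362499 + 0 = 362499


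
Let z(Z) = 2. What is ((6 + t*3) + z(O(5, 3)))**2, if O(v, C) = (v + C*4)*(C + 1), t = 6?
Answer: 676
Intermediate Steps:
O(v, C) = (1 + C)*(v + 4*C) (O(v, C) = (v + 4*C)*(1 + C) = (1 + C)*(v + 4*C))
((6 + t*3) + z(O(5, 3)))**2 = ((6 + 6*3) + 2)**2 = ((6 + 18) + 2)**2 = (24 + 2)**2 = 26**2 = 676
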